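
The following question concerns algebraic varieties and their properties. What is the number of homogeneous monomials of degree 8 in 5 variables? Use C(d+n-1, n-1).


The number of degree-8 monomials in 5 variables is C(d+n-1, n-1).
= C(8+5-1, 5-1) = C(12, 4)
= 495

495


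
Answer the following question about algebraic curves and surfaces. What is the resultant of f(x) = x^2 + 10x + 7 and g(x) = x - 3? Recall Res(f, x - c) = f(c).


For Res(f, x - c), we evaluate f at x = c.
f(3) = 3^2 + 10*3 + 7
= 9 + 30 + 7
= 39 + 7 = 46
Res(f, g) = 46

46


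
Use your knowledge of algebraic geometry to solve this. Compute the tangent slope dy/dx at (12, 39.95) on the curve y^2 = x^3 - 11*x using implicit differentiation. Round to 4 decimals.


Using implicit differentiation of y^2 = x^3 - 11*x:
2y * dy/dx = 3x^2 - 11
dy/dx = (3x^2 - 11)/(2y)
Numerator: 3*12^2 - 11 = 421
Denominator: 2*39.95 = 79.9
dy/dx = 421/79.9 = 5.2691

5.2691


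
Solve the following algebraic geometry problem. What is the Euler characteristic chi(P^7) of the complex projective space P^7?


The complex projective space P^7 has one cell in each even real dimension 0, 2, ..., 14.
The cohomology groups are H^{2k}(P^7) = Z for k = 0,...,7, and 0 otherwise.
Euler characteristic = sum of Betti numbers = 1 per even-dimensional cohomology group.
chi(P^7) = 7 + 1 = 8

8


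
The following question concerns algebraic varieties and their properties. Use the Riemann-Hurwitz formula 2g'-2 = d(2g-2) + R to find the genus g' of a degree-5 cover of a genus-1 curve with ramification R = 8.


Riemann-Hurwitz formula: 2g' - 2 = d(2g - 2) + R
Given: d = 5, g = 1, R = 8
2g' - 2 = 5*(2*1 - 2) + 8
2g' - 2 = 5*0 + 8
2g' - 2 = 0 + 8 = 8
2g' = 10
g' = 5

5


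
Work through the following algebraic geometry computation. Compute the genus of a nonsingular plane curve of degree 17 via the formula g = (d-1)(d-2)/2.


Using the genus formula for smooth plane curves:
g = (d-1)(d-2)/2
g = (17-1)(17-2)/2
g = 16*15/2
g = 240/2 = 120

120


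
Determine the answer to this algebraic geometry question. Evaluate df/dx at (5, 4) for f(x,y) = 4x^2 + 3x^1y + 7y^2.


df/dx = 2*4*x^1 + 1*3*x^0*y
At (5,4): 2*4*5^1 + 1*3*5^0*4
= 40 + 12
= 52

52


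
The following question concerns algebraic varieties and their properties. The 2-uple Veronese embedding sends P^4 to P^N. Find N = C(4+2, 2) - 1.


The Veronese embedding v_d: P^n -> P^N maps each point to all
degree-d monomials in n+1 homogeneous coordinates.
N = C(n+d, d) - 1
N = C(4+2, 2) - 1
N = C(6, 2) - 1
C(6, 2) = 15
N = 15 - 1 = 14

14


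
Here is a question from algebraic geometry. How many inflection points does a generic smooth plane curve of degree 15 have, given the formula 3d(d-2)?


For a general smooth plane curve C of degree d, the inflection points are
the intersection of C with its Hessian curve, which has degree 3(d-2).
By Bezout, the total intersection number is d * 3(d-2) = 15 * 39 = 585.
For a general curve every flex is ordinary, so each contributes
multiplicity 1 to C·Hess(C), and the number of distinct inflection
points is 3d(d-2).
Inflection points = 3*15*(15-2) = 3*15*13 = 585

585


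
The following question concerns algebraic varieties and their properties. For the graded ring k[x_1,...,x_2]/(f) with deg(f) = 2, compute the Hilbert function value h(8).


For R = k[x_1,...,x_n]/(f) with f homogeneous of degree e:
The Hilbert series is (1 - t^e)/(1 - t)^n.
So h(d) = C(d+n-1, n-1) - C(d-e+n-1, n-1) for d >= e.
With n=2, e=2, d=8:
C(8+2-1, 2-1) = C(9, 1) = 9
C(8-2+2-1, 2-1) = C(7, 1) = 7
h(8) = 9 - 7 = 2

2


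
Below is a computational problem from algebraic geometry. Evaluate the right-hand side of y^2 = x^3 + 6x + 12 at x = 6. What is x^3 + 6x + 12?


Compute x^3 + 6x + 12 at x = 6:
x^3 = 6^3 = 216
6*x = 6*6 = 36
Sum: 216 + 36 + 12 = 264

264


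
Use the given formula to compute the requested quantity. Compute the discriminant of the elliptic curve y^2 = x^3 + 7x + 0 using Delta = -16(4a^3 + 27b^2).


Compute each component:
4a^3 = 4*7^3 = 4*343 = 1372
27b^2 = 27*0^2 = 27*0 = 0
4a^3 + 27b^2 = 1372 + 0 = 1372
Delta = -16*1372 = -21952

-21952


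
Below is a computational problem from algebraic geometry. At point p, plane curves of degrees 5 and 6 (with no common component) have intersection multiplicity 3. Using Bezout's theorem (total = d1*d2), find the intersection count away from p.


By Bezout's theorem, the total intersection number is d1 * d2.
Total = 5 * 6 = 30
Intersection multiplicity at p = 3
Remaining intersections = 30 - 3 = 27

27


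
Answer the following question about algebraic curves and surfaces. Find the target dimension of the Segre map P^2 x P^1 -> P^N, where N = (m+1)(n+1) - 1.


The Segre embedding maps P^m x P^n into P^N via
all products of coordinates from each factor.
N = (m+1)(n+1) - 1
N = (2+1)(1+1) - 1
N = 3*2 - 1
N = 6 - 1 = 5

5


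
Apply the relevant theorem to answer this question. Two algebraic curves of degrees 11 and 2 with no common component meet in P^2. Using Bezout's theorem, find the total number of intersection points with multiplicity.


Bezout's theorem states the intersection count equals the product of degrees.
Intersection count = 11 * 2 = 22

22


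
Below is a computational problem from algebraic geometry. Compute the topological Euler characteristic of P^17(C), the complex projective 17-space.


The complex projective space P^17 has one cell in each even real dimension 0, 2, ..., 34.
The cohomology groups are H^{2k}(P^17) = Z for k = 0,...,17, and 0 otherwise.
Euler characteristic = sum of Betti numbers = 1 per even-dimensional cohomology group.
chi(P^17) = 17 + 1 = 18

18


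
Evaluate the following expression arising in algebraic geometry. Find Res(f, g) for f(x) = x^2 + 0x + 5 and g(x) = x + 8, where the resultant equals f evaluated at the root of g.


For Res(f, x - c), we evaluate f at x = c.
f(-8) = (-8)^2 + 0*(-8) + 5
= 64 + 0 + 5
= 64 + 5 = 69
Res(f, g) = 69

69


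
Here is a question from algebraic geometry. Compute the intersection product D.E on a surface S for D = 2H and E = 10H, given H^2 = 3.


Using bilinearity of the intersection pairing on a surface S:
(aH).(bH) = ab * (H.H)
We have H^2 = 3.
D.E = (2H).(10H) = 2*10*3
= 20*3
= 60

60


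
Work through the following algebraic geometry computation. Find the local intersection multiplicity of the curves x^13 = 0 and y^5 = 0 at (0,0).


The intersection multiplicity of V(x^a) and V(y^b) at the origin is:
I(O; V(x^13), V(y^5)) = dim_k(k[x,y]/(x^13, y^5))
A basis for k[x,y]/(x^13, y^5) is the set of monomials x^i * y^j
where 0 <= i < 13 and 0 <= j < 5.
The number of such monomials is 13 * 5 = 65

65


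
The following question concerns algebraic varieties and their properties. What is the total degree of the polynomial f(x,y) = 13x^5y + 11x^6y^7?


Examine each term for its total degree (sum of exponents).
  Term '13x^5y' has total degree 5+1 = 6.
  Term '11x^6y^7' has total degree 6+7 = 13.
The maximum total degree among all terms is 13.

13


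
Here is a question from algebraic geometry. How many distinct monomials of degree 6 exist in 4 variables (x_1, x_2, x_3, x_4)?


The number of degree-6 monomials in 4 variables is C(d+n-1, n-1).
= C(6+4-1, 4-1) = C(9, 3)
= 84

84


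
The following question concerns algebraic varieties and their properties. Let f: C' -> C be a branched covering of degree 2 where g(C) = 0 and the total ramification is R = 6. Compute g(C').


Riemann-Hurwitz formula: 2g' - 2 = d(2g - 2) + R
Given: d = 2, g = 0, R = 6
2g' - 2 = 2*(2*0 - 2) + 6
2g' - 2 = 2*(-2) + 6
2g' - 2 = -4 + 6 = 2
2g' = 4
g' = 2

2


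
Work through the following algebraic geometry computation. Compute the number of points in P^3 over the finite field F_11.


P^3(F_11) has (q^(n+1) - 1)/(q - 1) points.
= 11^3 + 11^2 + 11^1 + 11^0
= 1331 + 121 + 11 + 1
= 1464

1464


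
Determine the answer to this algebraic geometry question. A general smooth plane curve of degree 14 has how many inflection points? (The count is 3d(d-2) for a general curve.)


For a general smooth plane curve C of degree d, the inflection points are
the intersection of C with its Hessian curve, which has degree 3(d-2).
By Bezout, the total intersection number is d * 3(d-2) = 14 * 36 = 504.
For a general curve every flex is ordinary, so each contributes
multiplicity 1 to C·Hess(C), and the number of distinct inflection
points is 3d(d-2).
Inflection points = 3*14*(14-2) = 3*14*12 = 504

504


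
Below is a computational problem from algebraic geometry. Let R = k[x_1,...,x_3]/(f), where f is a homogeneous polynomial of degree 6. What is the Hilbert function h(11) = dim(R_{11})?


For R = k[x_1,...,x_n]/(f) with f homogeneous of degree e:
The Hilbert series is (1 - t^e)/(1 - t)^n.
So h(d) = C(d+n-1, n-1) - C(d-e+n-1, n-1) for d >= e.
With n=3, e=6, d=11:
C(11+3-1, 3-1) = C(13, 2) = 78
C(11-6+3-1, 3-1) = C(7, 2) = 21
h(11) = 78 - 21 = 57

57


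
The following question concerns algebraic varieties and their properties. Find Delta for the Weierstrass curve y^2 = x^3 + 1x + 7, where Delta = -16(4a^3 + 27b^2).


Compute each component:
4a^3 = 4*1^3 = 4*1 = 4
27b^2 = 27*7^2 = 27*49 = 1323
4a^3 + 27b^2 = 4 + 1323 = 1327
Delta = -16*1327 = -21232

-21232


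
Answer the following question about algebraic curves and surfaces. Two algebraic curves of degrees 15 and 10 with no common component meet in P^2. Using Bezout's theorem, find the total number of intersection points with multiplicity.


Bezout's theorem states the intersection count equals the product of degrees.
Intersection count = 15 * 10 = 150

150


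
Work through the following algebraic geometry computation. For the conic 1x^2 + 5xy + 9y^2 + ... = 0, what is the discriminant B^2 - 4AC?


The discriminant of a conic Ax^2 + Bxy + Cy^2 + ... = 0 is B^2 - 4AC.
B^2 = 5^2 = 25
4AC = 4*1*9 = 36
Discriminant = 25 - 36 = -11

-11


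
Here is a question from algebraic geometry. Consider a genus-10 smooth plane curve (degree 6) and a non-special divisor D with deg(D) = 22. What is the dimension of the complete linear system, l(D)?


First, compute the genus of a smooth plane curve of degree 6:
g = (d-1)(d-2)/2 = (6-1)(6-2)/2 = 10
For a non-special divisor D (i.e., h^1(D) = 0), Riemann-Roch gives:
l(D) = deg(D) - g + 1
Since deg(D) = 22 >= 2g - 1 = 19, D is non-special.
l(D) = 22 - 10 + 1 = 13

13


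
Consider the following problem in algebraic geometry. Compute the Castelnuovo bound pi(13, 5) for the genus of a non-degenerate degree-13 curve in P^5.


Castelnuovo's bound: write d - 1 = m(r-1) + epsilon with 0 <= epsilon < r-1.
d - 1 = 13 - 1 = 12
r - 1 = 5 - 1 = 4
12 = 3*4 + 0, so m = 3, epsilon = 0
pi(d, r) = m(m-1)(r-1)/2 + m*epsilon
= 3*2*4/2 + 3*0
= 24/2 + 0
= 12 + 0 = 12

12


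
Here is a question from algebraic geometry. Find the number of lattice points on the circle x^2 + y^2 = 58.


Systematically check integer values of x where x^2 <= 58.
For each valid x, check if 58 - x^2 is a perfect square.
x=3: 58 - 9 = 49, sqrt = 7 (valid)
x=7: 58 - 49 = 9, sqrt = 3 (valid)
Total integer solutions found: 8

8


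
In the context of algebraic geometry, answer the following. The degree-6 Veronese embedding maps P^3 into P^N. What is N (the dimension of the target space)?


The Veronese embedding v_d: P^n -> P^N maps each point to all
degree-d monomials in n+1 homogeneous coordinates.
N = C(n+d, d) - 1
N = C(3+6, 6) - 1
N = C(9, 6) - 1
C(9, 6) = 84
N = 84 - 1 = 83

83


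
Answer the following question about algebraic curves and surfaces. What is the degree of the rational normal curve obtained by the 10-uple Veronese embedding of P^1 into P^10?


The rational normal curve in P^10 is the image of P^1 under the 10-uple Veronese.
A general hyperplane in P^10 pulls back to a degree-10 form on P^1, which has 10 zeros,
so the curve meets a general hyperplane in 10 points. Degree = 10.

10


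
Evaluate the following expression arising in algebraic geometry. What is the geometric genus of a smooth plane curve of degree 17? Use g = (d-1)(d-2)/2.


Using the genus formula for smooth plane curves:
g = (d-1)(d-2)/2
g = (17-1)(17-2)/2
g = 16*15/2
g = 240/2 = 120

120


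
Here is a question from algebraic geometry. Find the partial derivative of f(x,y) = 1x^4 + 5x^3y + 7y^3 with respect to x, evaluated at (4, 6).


df/dx = 4*1*x^3 + 3*5*x^2*y
At (4,6): 4*1*4^3 + 3*5*4^2*6
= 256 + 1440
= 1696

1696


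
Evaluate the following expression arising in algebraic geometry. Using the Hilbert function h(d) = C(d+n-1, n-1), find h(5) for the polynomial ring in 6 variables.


The Hilbert function for the polynomial ring in 6 variables is:
h(d) = C(d+n-1, n-1)
h(5) = C(5+6-1, 6-1) = C(10, 5)
= 10! / (5! * 5!)
= 252

252


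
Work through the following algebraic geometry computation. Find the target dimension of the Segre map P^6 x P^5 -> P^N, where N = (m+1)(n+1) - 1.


The Segre embedding maps P^m x P^n into P^N via
all products of coordinates from each factor.
N = (m+1)(n+1) - 1
N = (6+1)(5+1) - 1
N = 7*6 - 1
N = 42 - 1 = 41

41


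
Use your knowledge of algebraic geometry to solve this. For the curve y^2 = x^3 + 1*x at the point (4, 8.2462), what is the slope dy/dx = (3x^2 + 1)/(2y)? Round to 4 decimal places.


Using implicit differentiation of y^2 = x^3 + 1*x:
2y * dy/dx = 3x^2 + 1
dy/dx = (3x^2 + 1)/(2y)
Numerator: 3*4^2 + 1 = 49
Denominator: 2*8.2462 = 16.4924
dy/dx = 49/16.4924 = 2.9711

2.9711


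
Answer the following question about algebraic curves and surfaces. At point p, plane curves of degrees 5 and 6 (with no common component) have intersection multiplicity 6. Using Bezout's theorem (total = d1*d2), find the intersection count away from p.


By Bezout's theorem, the total intersection number is d1 * d2.
Total = 5 * 6 = 30
Intersection multiplicity at p = 6
Remaining intersections = 30 - 6 = 24

24


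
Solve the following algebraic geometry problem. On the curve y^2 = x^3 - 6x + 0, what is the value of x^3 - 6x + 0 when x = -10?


Compute x^3 - 6x + 0 at x = -10:
x^3 = (-10)^3 = -1000
(-6)*x = (-6)*(-10) = 60
Sum: -1000 + 60 + 0 = -940

-940


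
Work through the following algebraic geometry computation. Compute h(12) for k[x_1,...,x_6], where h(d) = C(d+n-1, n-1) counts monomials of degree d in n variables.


The Hilbert function for the polynomial ring in 6 variables is:
h(d) = C(d+n-1, n-1)
h(12) = C(12+6-1, 6-1) = C(17, 5)
= 17! / (5! * 12!)
= 6188

6188


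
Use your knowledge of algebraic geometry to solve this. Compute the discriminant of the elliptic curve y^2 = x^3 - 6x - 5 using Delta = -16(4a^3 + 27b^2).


Compute each component:
4a^3 = 4*(-6)^3 = 4*(-216) = -864
27b^2 = 27*(-5)^2 = 27*25 = 675
4a^3 + 27b^2 = -864 + 675 = -189
Delta = -16*(-189) = 3024

3024


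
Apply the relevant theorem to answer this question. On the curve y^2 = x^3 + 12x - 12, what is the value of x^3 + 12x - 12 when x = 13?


Compute x^3 + 12x - 12 at x = 13:
x^3 = 13^3 = 2197
12*x = 12*13 = 156
Sum: 2197 + 156 - 12 = 2341

2341


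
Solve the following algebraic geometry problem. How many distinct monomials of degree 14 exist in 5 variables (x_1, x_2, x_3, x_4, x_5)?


The number of degree-14 monomials in 5 variables is C(d+n-1, n-1).
= C(14+5-1, 5-1) = C(18, 4)
= 3060

3060


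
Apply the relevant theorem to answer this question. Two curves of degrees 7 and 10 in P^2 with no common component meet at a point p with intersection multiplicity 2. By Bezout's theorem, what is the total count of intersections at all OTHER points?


By Bezout's theorem, the total intersection number is d1 * d2.
Total = 7 * 10 = 70
Intersection multiplicity at p = 2
Remaining intersections = 70 - 2 = 68

68


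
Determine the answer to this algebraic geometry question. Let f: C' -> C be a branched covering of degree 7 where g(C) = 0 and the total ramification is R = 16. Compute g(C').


Riemann-Hurwitz formula: 2g' - 2 = d(2g - 2) + R
Given: d = 7, g = 0, R = 16
2g' - 2 = 7*(2*0 - 2) + 16
2g' - 2 = 7*(-2) + 16
2g' - 2 = -14 + 16 = 2
2g' = 4
g' = 2

2


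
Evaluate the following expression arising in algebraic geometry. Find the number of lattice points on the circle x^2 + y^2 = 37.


Systematically check integer values of x where x^2 <= 37.
For each valid x, check if 37 - x^2 is a perfect square.
x=1: 37 - 1 = 36, sqrt = 6 (valid)
x=6: 37 - 36 = 1, sqrt = 1 (valid)
Total integer solutions found: 8

8


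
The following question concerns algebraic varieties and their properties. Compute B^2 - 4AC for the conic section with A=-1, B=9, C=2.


The discriminant of a conic Ax^2 + Bxy + Cy^2 + ... = 0 is B^2 - 4AC.
B^2 = 9^2 = 81
4AC = 4*(-1)*2 = -8
Discriminant = 81 + 8 = 89

89


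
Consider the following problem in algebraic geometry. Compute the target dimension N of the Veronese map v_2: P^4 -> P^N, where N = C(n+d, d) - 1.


The Veronese embedding v_d: P^n -> P^N maps each point to all
degree-d monomials in n+1 homogeneous coordinates.
N = C(n+d, d) - 1
N = C(4+2, 2) - 1
N = C(6, 2) - 1
C(6, 2) = 15
N = 15 - 1 = 14

14


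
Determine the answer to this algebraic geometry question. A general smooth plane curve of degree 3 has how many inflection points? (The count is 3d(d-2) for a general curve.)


For a general smooth plane curve C of degree d, the inflection points are
the intersection of C with its Hessian curve, which has degree 3(d-2).
By Bezout, the total intersection number is d * 3(d-2) = 3 * 3 = 9.
For a general curve every flex is ordinary, so each contributes
multiplicity 1 to C·Hess(C), and the number of distinct inflection
points is 3d(d-2).
Inflection points = 3*3*(3-2) = 3*3*1 = 9

9


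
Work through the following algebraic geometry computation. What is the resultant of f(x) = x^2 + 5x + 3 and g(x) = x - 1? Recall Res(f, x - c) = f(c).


For Res(f, x - c), we evaluate f at x = c.
f(1) = 1^2 + 5*1 + 3
= 1 + 5 + 3
= 6 + 3 = 9
Res(f, g) = 9

9


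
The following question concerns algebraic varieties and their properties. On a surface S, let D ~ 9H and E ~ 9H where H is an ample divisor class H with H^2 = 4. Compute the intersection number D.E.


Using bilinearity of the intersection pairing on a surface S:
(aH).(bH) = ab * (H.H)
We have H^2 = 4.
D.E = (9H).(9H) = 9*9*4
= 81*4
= 324

324


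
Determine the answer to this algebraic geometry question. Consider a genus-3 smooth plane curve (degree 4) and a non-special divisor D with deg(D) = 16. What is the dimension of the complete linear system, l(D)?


First, compute the genus of a smooth plane curve of degree 4:
g = (d-1)(d-2)/2 = (4-1)(4-2)/2 = 3
For a non-special divisor D (i.e., h^1(D) = 0), Riemann-Roch gives:
l(D) = deg(D) - g + 1
Since deg(D) = 16 >= 2g - 1 = 5, D is non-special.
l(D) = 16 - 3 + 1 = 14

14


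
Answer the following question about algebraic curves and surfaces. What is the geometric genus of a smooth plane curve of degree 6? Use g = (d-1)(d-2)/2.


Using the genus formula for smooth plane curves:
g = (d-1)(d-2)/2
g = (6-1)(6-2)/2
g = 5*4/2
g = 20/2 = 10

10


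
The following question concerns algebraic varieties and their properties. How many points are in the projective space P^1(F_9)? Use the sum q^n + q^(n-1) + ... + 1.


P^1(F_9) has (q^(n+1) - 1)/(q - 1) points.
= 9^1 + 9^0
= 9 + 1
= 10

10


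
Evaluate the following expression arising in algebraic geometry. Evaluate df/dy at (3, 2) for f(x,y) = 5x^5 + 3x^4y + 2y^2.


df/dy = 3*x^4 + 2*2*y^1
At (3,2): 3*3^4 + 2*2*2^1
= 243 + 8
= 251

251


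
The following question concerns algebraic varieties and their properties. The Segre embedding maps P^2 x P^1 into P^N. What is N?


The Segre embedding maps P^m x P^n into P^N via
all products of coordinates from each factor.
N = (m+1)(n+1) - 1
N = (2+1)(1+1) - 1
N = 3*2 - 1
N = 6 - 1 = 5

5


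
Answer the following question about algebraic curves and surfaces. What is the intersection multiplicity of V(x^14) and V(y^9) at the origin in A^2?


The intersection multiplicity of V(x^a) and V(y^b) at the origin is:
I(O; V(x^14), V(y^9)) = dim_k(k[x,y]/(x^14, y^9))
A basis for k[x,y]/(x^14, y^9) is the set of monomials x^i * y^j
where 0 <= i < 14 and 0 <= j < 9.
The number of such monomials is 14 * 9 = 126

126


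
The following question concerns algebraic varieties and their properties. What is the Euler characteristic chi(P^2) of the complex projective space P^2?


The complex projective space P^2 has one cell in each even real dimension 0, 2, ..., 4.
The cohomology groups are H^{2k}(P^2) = Z for k = 0,...,2, and 0 otherwise.
Euler characteristic = sum of Betti numbers = 1 per even-dimensional cohomology group.
chi(P^2) = 2 + 1 = 3

3


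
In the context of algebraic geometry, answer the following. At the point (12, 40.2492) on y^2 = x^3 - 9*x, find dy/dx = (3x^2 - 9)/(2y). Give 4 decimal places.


Using implicit differentiation of y^2 = x^3 - 9*x:
2y * dy/dx = 3x^2 - 9
dy/dx = (3x^2 - 9)/(2y)
Numerator: 3*12^2 - 9 = 423
Denominator: 2*40.2492 = 80.4984
dy/dx = 423/80.4984 = 5.2548

5.2548


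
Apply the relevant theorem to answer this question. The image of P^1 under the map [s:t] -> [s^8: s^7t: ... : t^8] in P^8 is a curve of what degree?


The rational normal curve in P^8 is the image of P^1 under the 8-uple Veronese.
A general hyperplane in P^8 pulls back to a degree-8 form on P^1, which has 8 zeros,
so the curve meets a general hyperplane in 8 points. Degree = 8.

8


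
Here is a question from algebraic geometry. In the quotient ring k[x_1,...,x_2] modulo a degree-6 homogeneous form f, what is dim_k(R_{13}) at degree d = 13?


For R = k[x_1,...,x_n]/(f) with f homogeneous of degree e:
The Hilbert series is (1 - t^e)/(1 - t)^n.
So h(d) = C(d+n-1, n-1) - C(d-e+n-1, n-1) for d >= e.
With n=2, e=6, d=13:
C(13+2-1, 2-1) = C(14, 1) = 14
C(13-6+2-1, 2-1) = C(8, 1) = 8
h(13) = 14 - 8 = 6

6


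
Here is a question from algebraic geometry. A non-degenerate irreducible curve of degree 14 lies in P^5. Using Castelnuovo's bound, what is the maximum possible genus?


Castelnuovo's bound: write d - 1 = m(r-1) + epsilon with 0 <= epsilon < r-1.
d - 1 = 14 - 1 = 13
r - 1 = 5 - 1 = 4
13 = 3*4 + 1, so m = 3, epsilon = 1
pi(d, r) = m(m-1)(r-1)/2 + m*epsilon
= 3*2*4/2 + 3*1
= 24/2 + 3
= 12 + 3 = 15

15


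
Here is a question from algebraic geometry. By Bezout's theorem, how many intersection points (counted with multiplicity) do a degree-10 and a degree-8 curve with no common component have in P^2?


Bezout's theorem states the intersection count equals the product of degrees.
Intersection count = 10 * 8 = 80

80


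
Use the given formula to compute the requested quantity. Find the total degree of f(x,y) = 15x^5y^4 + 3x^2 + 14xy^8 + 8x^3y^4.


Examine each term for its total degree (sum of exponents).
  Term '15x^5y^4' has total degree 5+4 = 9.
  Term '3x^2' has total degree 2+0 = 2.
  Term '14xy^8' has total degree 1+8 = 9.
  Term '8x^3y^4' has total degree 3+4 = 7.
The maximum total degree among all terms is 9.

9


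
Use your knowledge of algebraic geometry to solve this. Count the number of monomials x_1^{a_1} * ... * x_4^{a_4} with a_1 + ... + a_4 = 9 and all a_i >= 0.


The number of degree-9 monomials in 4 variables is C(d+n-1, n-1).
= C(9+4-1, 4-1) = C(12, 3)
= 220

220


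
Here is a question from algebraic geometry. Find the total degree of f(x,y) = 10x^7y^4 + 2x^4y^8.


Examine each term for its total degree (sum of exponents).
  Term '10x^7y^4' has total degree 7+4 = 11.
  Term '2x^4y^8' has total degree 4+8 = 12.
The maximum total degree among all terms is 12.

12


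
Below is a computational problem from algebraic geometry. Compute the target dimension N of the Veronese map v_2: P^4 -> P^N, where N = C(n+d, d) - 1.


The Veronese embedding v_d: P^n -> P^N maps each point to all
degree-d monomials in n+1 homogeneous coordinates.
N = C(n+d, d) - 1
N = C(4+2, 2) - 1
N = C(6, 2) - 1
C(6, 2) = 15
N = 15 - 1 = 14

14


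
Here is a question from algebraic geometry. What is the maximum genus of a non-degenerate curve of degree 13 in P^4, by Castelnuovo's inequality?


Castelnuovo's bound: write d - 1 = m(r-1) + epsilon with 0 <= epsilon < r-1.
d - 1 = 13 - 1 = 12
r - 1 = 4 - 1 = 3
12 = 4*3 + 0, so m = 4, epsilon = 0
pi(d, r) = m(m-1)(r-1)/2 + m*epsilon
= 4*3*3/2 + 4*0
= 36/2 + 0
= 18 + 0 = 18

18


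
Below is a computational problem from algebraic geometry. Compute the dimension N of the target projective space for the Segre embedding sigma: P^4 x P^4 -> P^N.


The Segre embedding maps P^m x P^n into P^N via
all products of coordinates from each factor.
N = (m+1)(n+1) - 1
N = (4+1)(4+1) - 1
N = 5*5 - 1
N = 25 - 1 = 24

24


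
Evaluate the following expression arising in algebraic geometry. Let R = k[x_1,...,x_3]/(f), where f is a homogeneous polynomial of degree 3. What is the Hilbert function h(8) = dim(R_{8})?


For R = k[x_1,...,x_n]/(f) with f homogeneous of degree e:
The Hilbert series is (1 - t^e)/(1 - t)^n.
So h(d) = C(d+n-1, n-1) - C(d-e+n-1, n-1) for d >= e.
With n=3, e=3, d=8:
C(8+3-1, 3-1) = C(10, 2) = 45
C(8-3+3-1, 3-1) = C(7, 2) = 21
h(8) = 45 - 21 = 24

24


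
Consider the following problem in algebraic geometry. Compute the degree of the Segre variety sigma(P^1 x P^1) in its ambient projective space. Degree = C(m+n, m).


The degree of the Segre variety P^1 x P^1 is C(m+n, m).
= C(2, 1)
= 2

2


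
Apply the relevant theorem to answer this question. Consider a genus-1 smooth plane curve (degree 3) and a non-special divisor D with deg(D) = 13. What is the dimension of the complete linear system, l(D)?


First, compute the genus of a smooth plane curve of degree 3:
g = (d-1)(d-2)/2 = (3-1)(3-2)/2 = 1
For a non-special divisor D (i.e., h^1(D) = 0), Riemann-Roch gives:
l(D) = deg(D) - g + 1
Since deg(D) = 13 >= 2g - 1 = 1, D is non-special.
l(D) = 13 - 1 + 1 = 13

13


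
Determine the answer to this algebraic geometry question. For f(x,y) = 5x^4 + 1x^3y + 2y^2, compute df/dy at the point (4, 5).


df/dy = 1*x^3 + 2*2*y^1
At (4,5): 1*4^3 + 2*2*5^1
= 64 + 20
= 84

84


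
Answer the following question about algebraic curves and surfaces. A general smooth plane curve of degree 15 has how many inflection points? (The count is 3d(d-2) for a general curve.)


For a general smooth plane curve C of degree d, the inflection points are
the intersection of C with its Hessian curve, which has degree 3(d-2).
By Bezout, the total intersection number is d * 3(d-2) = 15 * 39 = 585.
For a general curve every flex is ordinary, so each contributes
multiplicity 1 to C·Hess(C), and the number of distinct inflection
points is 3d(d-2).
Inflection points = 3*15*(15-2) = 3*15*13 = 585

585


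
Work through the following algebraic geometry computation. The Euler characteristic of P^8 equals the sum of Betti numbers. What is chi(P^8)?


The complex projective space P^8 has one cell in each even real dimension 0, 2, ..., 16.
The cohomology groups are H^{2k}(P^8) = Z for k = 0,...,8, and 0 otherwise.
Euler characteristic = sum of Betti numbers = 1 per even-dimensional cohomology group.
chi(P^8) = 8 + 1 = 9

9


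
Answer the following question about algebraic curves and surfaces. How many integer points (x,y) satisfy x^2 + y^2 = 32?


Systematically check integer values of x where x^2 <= 32.
For each valid x, check if 32 - x^2 is a perfect square.
x=4: 32 - 16 = 16, sqrt = 4 (valid)
Total integer solutions found: 4

4


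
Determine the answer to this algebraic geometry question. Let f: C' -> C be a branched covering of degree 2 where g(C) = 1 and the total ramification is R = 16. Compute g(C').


Riemann-Hurwitz formula: 2g' - 2 = d(2g - 2) + R
Given: d = 2, g = 1, R = 16
2g' - 2 = 2*(2*1 - 2) + 16
2g' - 2 = 2*0 + 16
2g' - 2 = 0 + 16 = 16
2g' = 18
g' = 9

9


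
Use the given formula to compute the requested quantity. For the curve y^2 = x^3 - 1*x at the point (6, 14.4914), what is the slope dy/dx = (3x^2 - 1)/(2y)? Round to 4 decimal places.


Using implicit differentiation of y^2 = x^3 - 1*x:
2y * dy/dx = 3x^2 - 1
dy/dx = (3x^2 - 1)/(2y)
Numerator: 3*6^2 - 1 = 107
Denominator: 2*14.4914 = 28.9828
dy/dx = 107/28.9828 = 3.6918

3.6918


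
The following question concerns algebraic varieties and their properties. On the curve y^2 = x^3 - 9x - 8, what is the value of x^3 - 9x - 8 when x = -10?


Compute x^3 - 9x - 8 at x = -10:
x^3 = (-10)^3 = -1000
(-9)*x = (-9)*(-10) = 90
Sum: -1000 + 90 - 8 = -918

-918


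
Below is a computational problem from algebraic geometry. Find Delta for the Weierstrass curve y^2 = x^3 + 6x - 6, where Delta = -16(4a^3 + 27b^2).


Compute each component:
4a^3 = 4*6^3 = 4*216 = 864
27b^2 = 27*(-6)^2 = 27*36 = 972
4a^3 + 27b^2 = 864 + 972 = 1836
Delta = -16*1836 = -29376

-29376


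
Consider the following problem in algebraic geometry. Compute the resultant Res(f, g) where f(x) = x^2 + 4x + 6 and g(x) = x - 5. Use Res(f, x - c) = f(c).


For Res(f, x - c), we evaluate f at x = c.
f(5) = 5^2 + 4*5 + 6
= 25 + 20 + 6
= 45 + 6 = 51
Res(f, g) = 51

51


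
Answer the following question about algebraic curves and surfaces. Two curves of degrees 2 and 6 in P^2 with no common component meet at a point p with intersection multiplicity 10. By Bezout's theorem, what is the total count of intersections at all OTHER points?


By Bezout's theorem, the total intersection number is d1 * d2.
Total = 2 * 6 = 12
Intersection multiplicity at p = 10
Remaining intersections = 12 - 10 = 2

2


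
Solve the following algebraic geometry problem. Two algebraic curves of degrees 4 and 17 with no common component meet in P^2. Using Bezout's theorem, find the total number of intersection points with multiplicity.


Bezout's theorem states the intersection count equals the product of degrees.
Intersection count = 4 * 17 = 68

68


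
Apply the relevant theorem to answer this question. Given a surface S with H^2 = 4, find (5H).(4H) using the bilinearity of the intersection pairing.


Using bilinearity of the intersection pairing on a surface S:
(aH).(bH) = ab * (H.H)
We have H^2 = 4.
D.E = (5H).(4H) = 5*4*4
= 20*4
= 80

80


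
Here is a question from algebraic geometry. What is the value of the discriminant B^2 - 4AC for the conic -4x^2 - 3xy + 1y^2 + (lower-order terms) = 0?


The discriminant of a conic Ax^2 + Bxy + Cy^2 + ... = 0 is B^2 - 4AC.
B^2 = (-3)^2 = 9
4AC = 4*(-4)*1 = -16
Discriminant = 9 + 16 = 25

25


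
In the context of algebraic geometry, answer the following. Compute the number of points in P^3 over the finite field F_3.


P^3(F_3) has (q^(n+1) - 1)/(q - 1) points.
= 3^3 + 3^2 + 3^1 + 3^0
= 27 + 9 + 3 + 1
= 40

40


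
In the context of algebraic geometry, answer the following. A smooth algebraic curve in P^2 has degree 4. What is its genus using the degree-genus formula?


Using the genus formula for smooth plane curves:
g = (d-1)(d-2)/2
g = (4-1)(4-2)/2
g = 3*2/2
g = 6/2 = 3

3


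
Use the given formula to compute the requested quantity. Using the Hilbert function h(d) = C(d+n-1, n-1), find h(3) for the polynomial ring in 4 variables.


The Hilbert function for the polynomial ring in 4 variables is:
h(d) = C(d+n-1, n-1)
h(3) = C(3+4-1, 4-1) = C(6, 3)
= 6! / (3! * 3!)
= 20

20


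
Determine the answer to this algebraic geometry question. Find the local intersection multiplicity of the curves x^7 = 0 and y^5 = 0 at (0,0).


The intersection multiplicity of V(x^a) and V(y^b) at the origin is:
I(O; V(x^7), V(y^5)) = dim_k(k[x,y]/(x^7, y^5))
A basis for k[x,y]/(x^7, y^5) is the set of monomials x^i * y^j
where 0 <= i < 7 and 0 <= j < 5.
The number of such monomials is 7 * 5 = 35

35


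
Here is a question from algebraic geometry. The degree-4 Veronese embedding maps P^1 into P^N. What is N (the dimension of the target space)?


The Veronese embedding v_d: P^n -> P^N maps each point to all
degree-d monomials in n+1 homogeneous coordinates.
N = C(n+d, d) - 1
N = C(1+4, 4) - 1
N = C(5, 4) - 1
C(5, 4) = 5
N = 5 - 1 = 4

4


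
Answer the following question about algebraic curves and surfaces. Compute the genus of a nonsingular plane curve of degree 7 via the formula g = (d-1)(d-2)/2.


Using the genus formula for smooth plane curves:
g = (d-1)(d-2)/2
g = (7-1)(7-2)/2
g = 6*5/2
g = 30/2 = 15

15


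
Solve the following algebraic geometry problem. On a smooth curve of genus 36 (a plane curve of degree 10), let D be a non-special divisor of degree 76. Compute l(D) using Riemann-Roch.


First, compute the genus of a smooth plane curve of degree 10:
g = (d-1)(d-2)/2 = (10-1)(10-2)/2 = 36
For a non-special divisor D (i.e., h^1(D) = 0), Riemann-Roch gives:
l(D) = deg(D) - g + 1
Since deg(D) = 76 >= 2g - 1 = 71, D is non-special.
l(D) = 76 - 36 + 1 = 41

41


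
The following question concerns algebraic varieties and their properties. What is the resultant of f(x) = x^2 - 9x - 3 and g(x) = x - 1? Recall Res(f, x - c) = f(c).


For Res(f, x - c), we evaluate f at x = c.
f(1) = 1^2 - 9*1 - 3
= 1 - 9 - 3
= -8 - 3 = -11
Res(f, g) = -11

-11


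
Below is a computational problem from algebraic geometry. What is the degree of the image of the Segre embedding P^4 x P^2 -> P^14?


The degree of the Segre variety P^4 x P^2 is C(m+n, m).
= C(6, 4)
= 15

15


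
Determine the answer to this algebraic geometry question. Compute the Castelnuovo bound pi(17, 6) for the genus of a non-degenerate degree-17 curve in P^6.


Castelnuovo's bound: write d - 1 = m(r-1) + epsilon with 0 <= epsilon < r-1.
d - 1 = 17 - 1 = 16
r - 1 = 6 - 1 = 5
16 = 3*5 + 1, so m = 3, epsilon = 1
pi(d, r) = m(m-1)(r-1)/2 + m*epsilon
= 3*2*5/2 + 3*1
= 30/2 + 3
= 15 + 3 = 18

18


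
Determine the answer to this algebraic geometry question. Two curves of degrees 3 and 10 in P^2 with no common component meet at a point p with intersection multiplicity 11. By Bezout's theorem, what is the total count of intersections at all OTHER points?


By Bezout's theorem, the total intersection number is d1 * d2.
Total = 3 * 10 = 30
Intersection multiplicity at p = 11
Remaining intersections = 30 - 11 = 19

19


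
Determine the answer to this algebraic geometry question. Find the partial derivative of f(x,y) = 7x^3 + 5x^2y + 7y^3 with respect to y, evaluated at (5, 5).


df/dy = 5*x^2 + 3*7*y^2
At (5,5): 5*5^2 + 3*7*5^2
= 125 + 525
= 650

650


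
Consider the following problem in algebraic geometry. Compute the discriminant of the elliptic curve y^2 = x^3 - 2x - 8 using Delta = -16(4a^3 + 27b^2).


Compute each component:
4a^3 = 4*(-2)^3 = 4*(-8) = -32
27b^2 = 27*(-8)^2 = 27*64 = 1728
4a^3 + 27b^2 = -32 + 1728 = 1696
Delta = -16*1696 = -27136

-27136


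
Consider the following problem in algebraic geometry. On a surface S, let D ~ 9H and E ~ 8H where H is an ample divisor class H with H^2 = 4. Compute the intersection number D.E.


Using bilinearity of the intersection pairing on a surface S:
(aH).(bH) = ab * (H.H)
We have H^2 = 4.
D.E = (9H).(8H) = 9*8*4
= 72*4
= 288

288


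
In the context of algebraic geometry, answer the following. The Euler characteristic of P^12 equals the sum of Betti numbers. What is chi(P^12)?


The complex projective space P^12 has one cell in each even real dimension 0, 2, ..., 24.
The cohomology groups are H^{2k}(P^12) = Z for k = 0,...,12, and 0 otherwise.
Euler characteristic = sum of Betti numbers = 1 per even-dimensional cohomology group.
chi(P^12) = 12 + 1 = 13

13


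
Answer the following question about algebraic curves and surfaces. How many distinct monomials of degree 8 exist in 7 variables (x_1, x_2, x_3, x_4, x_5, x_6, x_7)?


The number of degree-8 monomials in 7 variables is C(d+n-1, n-1).
= C(8+7-1, 7-1) = C(14, 6)
= 3003

3003


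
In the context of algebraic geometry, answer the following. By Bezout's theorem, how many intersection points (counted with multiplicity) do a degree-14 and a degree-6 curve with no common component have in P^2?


Bezout's theorem states the intersection count equals the product of degrees.
Intersection count = 14 * 6 = 84

84


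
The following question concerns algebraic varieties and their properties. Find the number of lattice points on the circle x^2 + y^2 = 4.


Systematically check integer values of x where x^2 <= 4.
For each valid x, check if 4 - x^2 is a perfect square.
x=0: 4 - 0 = 4, sqrt = 2 (valid)
x=2: 4 - 4 = 0, sqrt = 0 (valid)
Total integer solutions found: 4

4


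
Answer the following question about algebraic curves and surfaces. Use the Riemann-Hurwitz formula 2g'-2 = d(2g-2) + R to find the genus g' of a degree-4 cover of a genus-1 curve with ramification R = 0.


Riemann-Hurwitz formula: 2g' - 2 = d(2g - 2) + R
Given: d = 4, g = 1, R = 0
2g' - 2 = 4*(2*1 - 2) + 0
2g' - 2 = 4*0 + 0
2g' - 2 = 0 + 0 = 0
2g' = 2
g' = 1

1


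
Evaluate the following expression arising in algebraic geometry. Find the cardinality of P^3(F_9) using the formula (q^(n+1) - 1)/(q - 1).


P^3(F_9) has (q^(n+1) - 1)/(q - 1) points.
= 9^3 + 9^2 + 9^1 + 9^0
= 729 + 81 + 9 + 1
= 820

820


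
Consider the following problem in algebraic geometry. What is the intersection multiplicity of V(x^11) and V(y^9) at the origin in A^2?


The intersection multiplicity of V(x^a) and V(y^b) at the origin is:
I(O; V(x^11), V(y^9)) = dim_k(k[x,y]/(x^11, y^9))
A basis for k[x,y]/(x^11, y^9) is the set of monomials x^i * y^j
where 0 <= i < 11 and 0 <= j < 9.
The number of such monomials is 11 * 9 = 99

99


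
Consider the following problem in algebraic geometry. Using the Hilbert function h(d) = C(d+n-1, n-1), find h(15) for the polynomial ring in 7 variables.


The Hilbert function for the polynomial ring in 7 variables is:
h(d) = C(d+n-1, n-1)
h(15) = C(15+7-1, 7-1) = C(21, 6)
= 21! / (6! * 15!)
= 54264

54264


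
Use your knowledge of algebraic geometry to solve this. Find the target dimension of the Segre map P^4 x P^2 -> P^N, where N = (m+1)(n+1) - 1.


The Segre embedding maps P^m x P^n into P^N via
all products of coordinates from each factor.
N = (m+1)(n+1) - 1
N = (4+1)(2+1) - 1
N = 5*3 - 1
N = 15 - 1 = 14

14


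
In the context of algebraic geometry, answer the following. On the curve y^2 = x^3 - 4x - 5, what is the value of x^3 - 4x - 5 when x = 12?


Compute x^3 - 4x - 5 at x = 12:
x^3 = 12^3 = 1728
(-4)*x = (-4)*12 = -48
Sum: 1728 - 48 - 5 = 1675

1675


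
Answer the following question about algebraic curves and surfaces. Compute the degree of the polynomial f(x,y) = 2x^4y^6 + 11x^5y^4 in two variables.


Examine each term for its total degree (sum of exponents).
  Term '2x^4y^6' has total degree 4+6 = 10.
  Term '11x^5y^4' has total degree 5+4 = 9.
The maximum total degree among all terms is 10.

10


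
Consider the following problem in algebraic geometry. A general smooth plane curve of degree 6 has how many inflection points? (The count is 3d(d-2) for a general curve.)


For a general smooth plane curve C of degree d, the inflection points are
the intersection of C with its Hessian curve, which has degree 3(d-2).
By Bezout, the total intersection number is d * 3(d-2) = 6 * 12 = 72.
For a general curve every flex is ordinary, so each contributes
multiplicity 1 to C·Hess(C), and the number of distinct inflection
points is 3d(d-2).
Inflection points = 3*6*(6-2) = 3*6*4 = 72

72


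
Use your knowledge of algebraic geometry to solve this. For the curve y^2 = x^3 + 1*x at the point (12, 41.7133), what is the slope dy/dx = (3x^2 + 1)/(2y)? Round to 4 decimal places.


Using implicit differentiation of y^2 = x^3 + 1*x:
2y * dy/dx = 3x^2 + 1
dy/dx = (3x^2 + 1)/(2y)
Numerator: 3*12^2 + 1 = 433
Denominator: 2*41.7133 = 83.4266
dy/dx = 433/83.4266 = 5.1902

5.1902


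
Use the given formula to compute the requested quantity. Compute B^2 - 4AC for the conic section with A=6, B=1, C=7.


The discriminant of a conic Ax^2 + Bxy + Cy^2 + ... = 0 is B^2 - 4AC.
B^2 = 1^2 = 1
4AC = 4*6*7 = 168
Discriminant = 1 - 168 = -167

-167
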